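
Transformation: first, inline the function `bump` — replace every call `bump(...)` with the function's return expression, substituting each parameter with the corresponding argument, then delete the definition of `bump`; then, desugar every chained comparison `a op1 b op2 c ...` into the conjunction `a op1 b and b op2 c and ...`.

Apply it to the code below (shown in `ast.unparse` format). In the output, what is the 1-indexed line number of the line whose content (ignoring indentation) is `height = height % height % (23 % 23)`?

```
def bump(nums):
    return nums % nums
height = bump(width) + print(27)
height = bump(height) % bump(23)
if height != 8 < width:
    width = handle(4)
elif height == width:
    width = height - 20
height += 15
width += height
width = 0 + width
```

2

Transformed code:
height = width % width + print(27)
height = height % height % (23 % 23)
if height != 8 and 8 < width:
    width = handle(4)
elif height == width:
    width = height - 20
height += 15
width += height
width = 0 + width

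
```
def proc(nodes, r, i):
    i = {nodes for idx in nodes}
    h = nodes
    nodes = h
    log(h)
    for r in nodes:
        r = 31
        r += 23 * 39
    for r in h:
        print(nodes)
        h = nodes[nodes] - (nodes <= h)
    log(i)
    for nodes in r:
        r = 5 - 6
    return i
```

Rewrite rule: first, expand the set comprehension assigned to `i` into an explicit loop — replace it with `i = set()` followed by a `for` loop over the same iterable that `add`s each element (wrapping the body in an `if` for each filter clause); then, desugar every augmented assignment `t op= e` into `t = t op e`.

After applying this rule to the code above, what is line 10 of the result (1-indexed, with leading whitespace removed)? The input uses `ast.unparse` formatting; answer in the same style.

Transformed code:
def proc(nodes, r, i):
    i = set()
    for idx in nodes:
        i.add(nodes)
    h = nodes
    nodes = h
    log(h)
    for r in nodes:
        r = 31
        r = r + 23 * 39
    for r in h:
        print(nodes)
        h = nodes[nodes] - (nodes <= h)
    log(i)
    for nodes in r:
        r = 5 - 6
    return i

r = r + 23 * 39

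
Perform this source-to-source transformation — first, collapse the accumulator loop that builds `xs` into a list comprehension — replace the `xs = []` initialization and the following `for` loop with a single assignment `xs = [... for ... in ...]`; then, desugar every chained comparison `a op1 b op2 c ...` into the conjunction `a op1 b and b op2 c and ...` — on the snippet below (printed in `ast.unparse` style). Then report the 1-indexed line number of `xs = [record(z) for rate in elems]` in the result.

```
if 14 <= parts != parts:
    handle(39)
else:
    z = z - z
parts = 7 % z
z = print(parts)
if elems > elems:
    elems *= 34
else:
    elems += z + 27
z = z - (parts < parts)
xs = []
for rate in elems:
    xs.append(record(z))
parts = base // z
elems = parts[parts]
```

12

Transformed code:
if 14 <= parts and parts != parts:
    handle(39)
else:
    z = z - z
parts = 7 % z
z = print(parts)
if elems > elems:
    elems *= 34
else:
    elems += z + 27
z = z - (parts < parts)
xs = [record(z) for rate in elems]
parts = base // z
elems = parts[parts]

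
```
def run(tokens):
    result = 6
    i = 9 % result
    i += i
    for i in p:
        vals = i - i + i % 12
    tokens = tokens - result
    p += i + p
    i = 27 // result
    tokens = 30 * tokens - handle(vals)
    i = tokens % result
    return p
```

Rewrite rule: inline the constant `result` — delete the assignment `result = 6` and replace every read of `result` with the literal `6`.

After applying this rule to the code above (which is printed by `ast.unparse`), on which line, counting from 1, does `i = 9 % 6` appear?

2

Transformed code:
def run(tokens):
    i = 9 % 6
    i += i
    for i in p:
        vals = i - i + i % 12
    tokens = tokens - 6
    p += i + p
    i = 27 // 6
    tokens = 30 * tokens - handle(vals)
    i = tokens % 6
    return p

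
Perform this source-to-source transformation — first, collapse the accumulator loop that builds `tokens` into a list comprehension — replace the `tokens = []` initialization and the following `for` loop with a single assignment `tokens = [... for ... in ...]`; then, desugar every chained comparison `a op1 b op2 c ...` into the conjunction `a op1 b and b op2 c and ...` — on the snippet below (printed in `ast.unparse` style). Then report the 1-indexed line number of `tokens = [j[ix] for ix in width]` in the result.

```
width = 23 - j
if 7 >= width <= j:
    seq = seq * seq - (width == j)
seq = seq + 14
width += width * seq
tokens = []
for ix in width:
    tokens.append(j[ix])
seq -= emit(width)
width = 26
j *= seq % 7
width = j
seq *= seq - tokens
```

Transformed code:
width = 23 - j
if 7 >= width and width <= j:
    seq = seq * seq - (width == j)
seq = seq + 14
width += width * seq
tokens = [j[ix] for ix in width]
seq -= emit(width)
width = 26
j *= seq % 7
width = j
seq *= seq - tokens

6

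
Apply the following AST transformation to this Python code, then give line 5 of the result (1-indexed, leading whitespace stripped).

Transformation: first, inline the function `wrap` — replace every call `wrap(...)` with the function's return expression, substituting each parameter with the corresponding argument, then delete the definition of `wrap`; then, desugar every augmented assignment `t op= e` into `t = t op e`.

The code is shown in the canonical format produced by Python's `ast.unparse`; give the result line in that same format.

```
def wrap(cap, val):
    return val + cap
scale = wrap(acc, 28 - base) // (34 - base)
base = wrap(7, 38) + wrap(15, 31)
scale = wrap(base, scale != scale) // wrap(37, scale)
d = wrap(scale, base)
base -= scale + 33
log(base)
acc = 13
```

Transformed code:
scale = (28 - base + acc) // (34 - base)
base = 38 + 7 + (31 + 15)
scale = ((scale != scale) + base) // (scale + 37)
d = base + scale
base = base - (scale + 33)
log(base)
acc = 13

base = base - (scale + 33)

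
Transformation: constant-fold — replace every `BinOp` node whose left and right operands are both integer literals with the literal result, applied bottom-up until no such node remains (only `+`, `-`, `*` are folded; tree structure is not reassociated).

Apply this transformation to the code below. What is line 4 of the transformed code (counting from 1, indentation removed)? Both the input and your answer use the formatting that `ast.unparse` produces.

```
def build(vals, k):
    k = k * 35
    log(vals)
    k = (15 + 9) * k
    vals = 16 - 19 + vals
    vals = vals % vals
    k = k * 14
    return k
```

k = 24 * k

Transformed code:
def build(vals, k):
    k = k * 35
    log(vals)
    k = 24 * k
    vals = -3 + vals
    vals = vals % vals
    k = k * 14
    return k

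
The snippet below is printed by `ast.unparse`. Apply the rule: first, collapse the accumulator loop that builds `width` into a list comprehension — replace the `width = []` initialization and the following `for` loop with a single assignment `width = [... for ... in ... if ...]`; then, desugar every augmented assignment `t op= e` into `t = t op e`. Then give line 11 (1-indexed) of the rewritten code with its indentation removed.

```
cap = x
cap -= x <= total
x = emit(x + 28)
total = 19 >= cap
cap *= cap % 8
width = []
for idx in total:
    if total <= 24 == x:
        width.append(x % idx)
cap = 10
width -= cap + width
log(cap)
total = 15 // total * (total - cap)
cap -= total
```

Transformed code:
cap = x
cap = cap - (x <= total)
x = emit(x + 28)
total = 19 >= cap
cap = cap * (cap % 8)
width = [x % idx for idx in total if total <= 24 == x]
cap = 10
width = width - (cap + width)
log(cap)
total = 15 // total * (total - cap)
cap = cap - total

cap = cap - total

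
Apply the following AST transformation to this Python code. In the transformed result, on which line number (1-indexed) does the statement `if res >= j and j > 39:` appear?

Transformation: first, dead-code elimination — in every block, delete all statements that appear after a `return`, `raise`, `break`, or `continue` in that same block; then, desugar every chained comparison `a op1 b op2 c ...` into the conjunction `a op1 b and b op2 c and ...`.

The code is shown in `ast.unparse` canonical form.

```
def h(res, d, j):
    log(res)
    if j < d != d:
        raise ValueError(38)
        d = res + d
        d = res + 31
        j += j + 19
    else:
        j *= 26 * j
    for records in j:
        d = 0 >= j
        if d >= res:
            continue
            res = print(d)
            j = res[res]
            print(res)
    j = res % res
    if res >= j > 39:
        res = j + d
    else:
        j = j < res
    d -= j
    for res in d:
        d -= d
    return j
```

12

Transformed code:
def h(res, d, j):
    log(res)
    if j < d and d != d:
        raise ValueError(38)
    else:
        j *= 26 * j
    for records in j:
        d = 0 >= j
        if d >= res:
            continue
    j = res % res
    if res >= j and j > 39:
        res = j + d
    else:
        j = j < res
    d -= j
    for res in d:
        d -= d
    return j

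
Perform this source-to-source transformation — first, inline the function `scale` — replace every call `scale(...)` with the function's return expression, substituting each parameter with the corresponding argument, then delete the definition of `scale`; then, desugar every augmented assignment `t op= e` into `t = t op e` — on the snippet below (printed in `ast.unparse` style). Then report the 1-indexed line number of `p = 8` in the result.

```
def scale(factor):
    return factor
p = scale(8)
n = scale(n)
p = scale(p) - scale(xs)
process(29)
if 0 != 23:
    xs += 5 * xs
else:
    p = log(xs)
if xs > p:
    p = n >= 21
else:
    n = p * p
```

1

Transformed code:
p = 8
n = n
p = p - xs
process(29)
if 0 != 23:
    xs = xs + 5 * xs
else:
    p = log(xs)
if xs > p:
    p = n >= 21
else:
    n = p * p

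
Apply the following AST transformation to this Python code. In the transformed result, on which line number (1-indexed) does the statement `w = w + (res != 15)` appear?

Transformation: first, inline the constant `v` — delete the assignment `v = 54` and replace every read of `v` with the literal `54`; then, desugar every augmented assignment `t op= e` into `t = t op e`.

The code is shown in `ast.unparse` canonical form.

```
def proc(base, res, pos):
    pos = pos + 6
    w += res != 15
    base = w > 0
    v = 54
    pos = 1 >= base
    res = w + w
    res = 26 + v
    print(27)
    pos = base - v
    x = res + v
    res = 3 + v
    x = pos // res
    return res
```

3

Transformed code:
def proc(base, res, pos):
    pos = pos + 6
    w = w + (res != 15)
    base = w > 0
    pos = 1 >= base
    res = w + w
    res = 26 + 54
    print(27)
    pos = base - 54
    x = res + 54
    res = 3 + 54
    x = pos // res
    return res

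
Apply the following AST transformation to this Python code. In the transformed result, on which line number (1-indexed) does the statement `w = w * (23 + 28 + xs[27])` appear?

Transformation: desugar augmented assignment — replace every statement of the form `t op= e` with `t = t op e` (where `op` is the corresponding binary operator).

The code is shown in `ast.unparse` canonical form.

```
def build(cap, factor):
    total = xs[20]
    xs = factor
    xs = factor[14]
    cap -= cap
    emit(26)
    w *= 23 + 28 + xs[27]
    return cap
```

Transformed code:
def build(cap, factor):
    total = xs[20]
    xs = factor
    xs = factor[14]
    cap = cap - cap
    emit(26)
    w = w * (23 + 28 + xs[27])
    return cap

7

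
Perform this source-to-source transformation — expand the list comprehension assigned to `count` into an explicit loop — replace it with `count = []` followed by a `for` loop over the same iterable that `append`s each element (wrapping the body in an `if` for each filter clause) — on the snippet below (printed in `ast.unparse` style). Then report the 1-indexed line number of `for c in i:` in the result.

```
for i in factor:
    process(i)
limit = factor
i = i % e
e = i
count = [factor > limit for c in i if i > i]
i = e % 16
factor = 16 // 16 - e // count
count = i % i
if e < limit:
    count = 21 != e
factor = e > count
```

Transformed code:
for i in factor:
    process(i)
limit = factor
i = i % e
e = i
count = []
for c in i:
    if i > i:
        count.append(factor > limit)
i = e % 16
factor = 16 // 16 - e // count
count = i % i
if e < limit:
    count = 21 != e
factor = e > count

7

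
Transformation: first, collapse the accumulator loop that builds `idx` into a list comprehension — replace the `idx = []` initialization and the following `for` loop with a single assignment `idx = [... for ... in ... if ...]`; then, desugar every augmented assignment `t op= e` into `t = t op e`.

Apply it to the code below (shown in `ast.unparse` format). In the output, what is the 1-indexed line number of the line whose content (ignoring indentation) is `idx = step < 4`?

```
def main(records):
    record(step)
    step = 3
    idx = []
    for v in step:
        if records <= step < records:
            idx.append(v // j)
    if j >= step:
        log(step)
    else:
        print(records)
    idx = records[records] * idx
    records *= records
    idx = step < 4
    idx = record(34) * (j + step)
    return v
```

11

Transformed code:
def main(records):
    record(step)
    step = 3
    idx = [v // j for v in step if records <= step < records]
    if j >= step:
        log(step)
    else:
        print(records)
    idx = records[records] * idx
    records = records * records
    idx = step < 4
    idx = record(34) * (j + step)
    return v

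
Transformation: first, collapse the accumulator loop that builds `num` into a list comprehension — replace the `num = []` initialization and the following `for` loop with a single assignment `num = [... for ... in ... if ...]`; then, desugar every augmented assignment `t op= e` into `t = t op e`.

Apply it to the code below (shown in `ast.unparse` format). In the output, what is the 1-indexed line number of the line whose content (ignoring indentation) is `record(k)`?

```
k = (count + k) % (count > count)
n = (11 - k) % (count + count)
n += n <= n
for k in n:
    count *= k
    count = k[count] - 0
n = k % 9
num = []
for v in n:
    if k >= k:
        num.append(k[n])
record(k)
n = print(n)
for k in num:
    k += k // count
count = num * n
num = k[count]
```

9

Transformed code:
k = (count + k) % (count > count)
n = (11 - k) % (count + count)
n = n + (n <= n)
for k in n:
    count = count * k
    count = k[count] - 0
n = k % 9
num = [k[n] for v in n if k >= k]
record(k)
n = print(n)
for k in num:
    k = k + k // count
count = num * n
num = k[count]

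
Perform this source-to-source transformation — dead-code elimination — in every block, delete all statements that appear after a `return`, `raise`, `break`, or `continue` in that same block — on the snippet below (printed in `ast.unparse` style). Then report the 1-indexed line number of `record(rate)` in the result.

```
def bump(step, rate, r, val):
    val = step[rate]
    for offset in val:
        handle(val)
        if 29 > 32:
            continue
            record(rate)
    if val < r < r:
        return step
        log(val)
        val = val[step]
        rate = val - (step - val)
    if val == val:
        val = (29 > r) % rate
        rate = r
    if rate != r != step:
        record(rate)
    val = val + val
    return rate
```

13

Transformed code:
def bump(step, rate, r, val):
    val = step[rate]
    for offset in val:
        handle(val)
        if 29 > 32:
            continue
    if val < r < r:
        return step
    if val == val:
        val = (29 > r) % rate
        rate = r
    if rate != r != step:
        record(rate)
    val = val + val
    return rate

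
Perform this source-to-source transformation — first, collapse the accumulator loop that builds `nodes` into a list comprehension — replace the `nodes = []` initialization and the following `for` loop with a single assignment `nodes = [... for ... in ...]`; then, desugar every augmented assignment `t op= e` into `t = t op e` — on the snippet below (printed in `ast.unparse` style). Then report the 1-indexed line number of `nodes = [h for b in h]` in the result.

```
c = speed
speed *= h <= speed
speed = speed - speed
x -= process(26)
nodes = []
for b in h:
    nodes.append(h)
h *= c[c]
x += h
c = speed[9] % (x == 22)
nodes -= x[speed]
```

5

Transformed code:
c = speed
speed = speed * (h <= speed)
speed = speed - speed
x = x - process(26)
nodes = [h for b in h]
h = h * c[c]
x = x + h
c = speed[9] % (x == 22)
nodes = nodes - x[speed]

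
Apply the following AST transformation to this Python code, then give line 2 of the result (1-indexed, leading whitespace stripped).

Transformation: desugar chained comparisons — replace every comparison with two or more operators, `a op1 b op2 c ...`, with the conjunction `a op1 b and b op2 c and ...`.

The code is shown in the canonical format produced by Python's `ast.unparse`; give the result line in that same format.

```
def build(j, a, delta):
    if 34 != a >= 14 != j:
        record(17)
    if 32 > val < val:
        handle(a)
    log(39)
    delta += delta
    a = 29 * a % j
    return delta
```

Transformed code:
def build(j, a, delta):
    if 34 != a and a >= 14 and (14 != j):
        record(17)
    if 32 > val and val < val:
        handle(a)
    log(39)
    delta += delta
    a = 29 * a % j
    return delta

if 34 != a and a >= 14 and (14 != j):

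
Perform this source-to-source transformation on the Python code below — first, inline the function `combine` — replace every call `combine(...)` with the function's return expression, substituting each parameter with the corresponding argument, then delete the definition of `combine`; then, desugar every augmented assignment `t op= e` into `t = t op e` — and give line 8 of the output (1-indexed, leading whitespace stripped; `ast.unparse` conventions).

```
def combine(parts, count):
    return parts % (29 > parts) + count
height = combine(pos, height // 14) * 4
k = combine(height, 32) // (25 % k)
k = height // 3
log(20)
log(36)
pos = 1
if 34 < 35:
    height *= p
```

Transformed code:
height = (pos % (29 > pos) + height // 14) * 4
k = (height % (29 > height) + 32) // (25 % k)
k = height // 3
log(20)
log(36)
pos = 1
if 34 < 35:
    height = height * p

height = height * p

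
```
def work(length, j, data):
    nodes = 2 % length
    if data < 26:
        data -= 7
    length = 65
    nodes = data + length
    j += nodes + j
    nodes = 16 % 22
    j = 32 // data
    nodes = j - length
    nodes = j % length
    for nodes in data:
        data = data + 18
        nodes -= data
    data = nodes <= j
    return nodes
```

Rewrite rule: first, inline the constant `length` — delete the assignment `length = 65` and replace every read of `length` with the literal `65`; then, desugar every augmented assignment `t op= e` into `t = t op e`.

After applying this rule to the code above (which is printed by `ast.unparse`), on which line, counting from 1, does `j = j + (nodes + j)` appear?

6

Transformed code:
def work(length, j, data):
    nodes = 2 % 65
    if data < 26:
        data = data - 7
    nodes = data + 65
    j = j + (nodes + j)
    nodes = 16 % 22
    j = 32 // data
    nodes = j - 65
    nodes = j % 65
    for nodes in data:
        data = data + 18
        nodes = nodes - data
    data = nodes <= j
    return nodes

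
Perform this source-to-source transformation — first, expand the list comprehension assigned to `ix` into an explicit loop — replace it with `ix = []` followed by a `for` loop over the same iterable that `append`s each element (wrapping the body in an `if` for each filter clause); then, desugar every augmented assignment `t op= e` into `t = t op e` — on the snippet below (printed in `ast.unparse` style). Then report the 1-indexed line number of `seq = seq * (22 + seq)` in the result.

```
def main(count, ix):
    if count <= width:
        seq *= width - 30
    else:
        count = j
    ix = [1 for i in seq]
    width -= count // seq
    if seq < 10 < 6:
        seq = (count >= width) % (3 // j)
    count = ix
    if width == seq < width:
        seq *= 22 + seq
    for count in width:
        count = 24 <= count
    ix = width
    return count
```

14

Transformed code:
def main(count, ix):
    if count <= width:
        seq = seq * (width - 30)
    else:
        count = j
    ix = []
    for i in seq:
        ix.append(1)
    width = width - count // seq
    if seq < 10 < 6:
        seq = (count >= width) % (3 // j)
    count = ix
    if width == seq < width:
        seq = seq * (22 + seq)
    for count in width:
        count = 24 <= count
    ix = width
    return count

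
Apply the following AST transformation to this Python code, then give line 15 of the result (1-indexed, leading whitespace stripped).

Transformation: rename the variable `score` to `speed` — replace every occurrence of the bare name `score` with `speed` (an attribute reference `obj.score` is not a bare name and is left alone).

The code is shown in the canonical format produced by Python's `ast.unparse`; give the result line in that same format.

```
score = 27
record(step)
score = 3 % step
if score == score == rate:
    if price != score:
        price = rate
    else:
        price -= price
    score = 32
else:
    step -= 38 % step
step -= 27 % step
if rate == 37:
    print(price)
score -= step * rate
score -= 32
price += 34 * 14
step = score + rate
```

Transformed code:
speed = 27
record(step)
speed = 3 % step
if speed == speed == rate:
    if price != speed:
        price = rate
    else:
        price -= price
    speed = 32
else:
    step -= 38 % step
step -= 27 % step
if rate == 37:
    print(price)
speed -= step * rate
speed -= 32
price += 34 * 14
step = speed + rate

speed -= step * rate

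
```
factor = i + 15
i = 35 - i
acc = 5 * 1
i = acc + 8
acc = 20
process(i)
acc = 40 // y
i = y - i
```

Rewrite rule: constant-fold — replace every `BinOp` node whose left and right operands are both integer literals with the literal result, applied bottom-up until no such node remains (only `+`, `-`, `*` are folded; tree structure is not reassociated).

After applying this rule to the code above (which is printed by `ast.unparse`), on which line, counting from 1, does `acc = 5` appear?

3

Transformed code:
factor = i + 15
i = 35 - i
acc = 5
i = acc + 8
acc = 20
process(i)
acc = 40 // y
i = y - i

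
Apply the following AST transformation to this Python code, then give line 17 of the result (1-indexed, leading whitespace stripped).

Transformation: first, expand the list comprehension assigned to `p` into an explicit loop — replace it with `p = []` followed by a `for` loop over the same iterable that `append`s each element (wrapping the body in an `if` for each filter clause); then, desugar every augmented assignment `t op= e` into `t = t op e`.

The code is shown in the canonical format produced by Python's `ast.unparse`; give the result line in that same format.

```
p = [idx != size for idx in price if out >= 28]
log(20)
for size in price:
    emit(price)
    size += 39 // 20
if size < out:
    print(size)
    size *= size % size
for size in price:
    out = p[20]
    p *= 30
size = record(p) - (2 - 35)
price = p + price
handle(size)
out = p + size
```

Transformed code:
p = []
for idx in price:
    if out >= 28:
        p.append(idx != size)
log(20)
for size in price:
    emit(price)
    size = size + 39 // 20
if size < out:
    print(size)
    size = size * (size % size)
for size in price:
    out = p[20]
    p = p * 30
size = record(p) - (2 - 35)
price = p + price
handle(size)
out = p + size

handle(size)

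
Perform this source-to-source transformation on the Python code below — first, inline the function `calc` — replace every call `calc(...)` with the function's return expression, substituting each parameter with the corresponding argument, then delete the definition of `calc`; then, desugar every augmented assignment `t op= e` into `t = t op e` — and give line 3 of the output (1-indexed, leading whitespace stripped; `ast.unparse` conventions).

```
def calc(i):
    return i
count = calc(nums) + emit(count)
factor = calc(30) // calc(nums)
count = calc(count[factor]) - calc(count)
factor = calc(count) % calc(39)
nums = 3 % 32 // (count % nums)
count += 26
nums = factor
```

count = count[factor] - count

Transformed code:
count = nums + emit(count)
factor = 30 // nums
count = count[factor] - count
factor = count % 39
nums = 3 % 32 // (count % nums)
count = count + 26
nums = factor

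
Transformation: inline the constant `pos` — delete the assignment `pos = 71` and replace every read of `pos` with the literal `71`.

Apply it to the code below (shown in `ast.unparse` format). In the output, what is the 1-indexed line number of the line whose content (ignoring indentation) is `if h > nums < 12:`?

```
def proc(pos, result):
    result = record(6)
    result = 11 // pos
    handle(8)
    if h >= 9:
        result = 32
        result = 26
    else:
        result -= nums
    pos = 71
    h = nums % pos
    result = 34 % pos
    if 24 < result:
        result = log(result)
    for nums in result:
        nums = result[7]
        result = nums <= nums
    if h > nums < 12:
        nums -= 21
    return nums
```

Transformed code:
def proc(pos, result):
    result = record(6)
    result = 11 // 71
    handle(8)
    if h >= 9:
        result = 32
        result = 26
    else:
        result -= nums
    h = nums % 71
    result = 34 % 71
    if 24 < result:
        result = log(result)
    for nums in result:
        nums = result[7]
        result = nums <= nums
    if h > nums < 12:
        nums -= 21
    return nums

17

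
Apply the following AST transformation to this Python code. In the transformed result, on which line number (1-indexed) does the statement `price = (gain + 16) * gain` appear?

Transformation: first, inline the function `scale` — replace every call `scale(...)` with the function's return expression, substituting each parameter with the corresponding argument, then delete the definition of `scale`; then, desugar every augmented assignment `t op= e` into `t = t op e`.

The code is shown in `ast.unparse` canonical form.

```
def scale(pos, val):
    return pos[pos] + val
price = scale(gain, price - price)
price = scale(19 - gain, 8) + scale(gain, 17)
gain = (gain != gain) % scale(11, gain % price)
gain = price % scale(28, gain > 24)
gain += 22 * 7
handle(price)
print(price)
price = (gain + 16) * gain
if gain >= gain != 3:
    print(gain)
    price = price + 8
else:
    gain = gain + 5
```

8

Transformed code:
price = gain[gain] + (price - price)
price = (19 - gain)[19 - gain] + 8 + (gain[gain] + 17)
gain = (gain != gain) % (11[11] + gain % price)
gain = price % (28[28] + (gain > 24))
gain = gain + 22 * 7
handle(price)
print(price)
price = (gain + 16) * gain
if gain >= gain != 3:
    print(gain)
    price = price + 8
else:
    gain = gain + 5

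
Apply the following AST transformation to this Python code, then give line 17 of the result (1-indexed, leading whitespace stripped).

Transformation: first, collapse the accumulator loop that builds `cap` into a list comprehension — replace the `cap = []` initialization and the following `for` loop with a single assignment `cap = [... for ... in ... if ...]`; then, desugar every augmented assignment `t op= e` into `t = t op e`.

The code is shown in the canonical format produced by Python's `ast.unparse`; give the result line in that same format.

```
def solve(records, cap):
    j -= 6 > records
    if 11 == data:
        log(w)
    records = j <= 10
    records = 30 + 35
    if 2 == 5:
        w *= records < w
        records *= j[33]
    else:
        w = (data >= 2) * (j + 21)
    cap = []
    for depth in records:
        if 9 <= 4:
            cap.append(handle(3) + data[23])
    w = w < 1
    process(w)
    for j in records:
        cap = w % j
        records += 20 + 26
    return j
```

Transformed code:
def solve(records, cap):
    j = j - (6 > records)
    if 11 == data:
        log(w)
    records = j <= 10
    records = 30 + 35
    if 2 == 5:
        w = w * (records < w)
        records = records * j[33]
    else:
        w = (data >= 2) * (j + 21)
    cap = [handle(3) + data[23] for depth in records if 9 <= 4]
    w = w < 1
    process(w)
    for j in records:
        cap = w % j
        records = records + (20 + 26)
    return j

records = records + (20 + 26)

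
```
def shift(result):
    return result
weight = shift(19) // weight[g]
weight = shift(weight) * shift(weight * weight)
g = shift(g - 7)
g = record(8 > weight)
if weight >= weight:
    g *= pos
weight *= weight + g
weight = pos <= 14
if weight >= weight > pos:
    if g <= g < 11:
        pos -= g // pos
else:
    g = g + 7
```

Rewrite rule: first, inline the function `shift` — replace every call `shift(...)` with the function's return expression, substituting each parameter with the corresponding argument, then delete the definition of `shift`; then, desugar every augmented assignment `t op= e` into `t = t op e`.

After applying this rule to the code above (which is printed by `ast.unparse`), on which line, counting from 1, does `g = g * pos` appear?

Transformed code:
weight = 19 // weight[g]
weight = weight * (weight * weight)
g = g - 7
g = record(8 > weight)
if weight >= weight:
    g = g * pos
weight = weight * (weight + g)
weight = pos <= 14
if weight >= weight > pos:
    if g <= g < 11:
        pos = pos - g // pos
else:
    g = g + 7

6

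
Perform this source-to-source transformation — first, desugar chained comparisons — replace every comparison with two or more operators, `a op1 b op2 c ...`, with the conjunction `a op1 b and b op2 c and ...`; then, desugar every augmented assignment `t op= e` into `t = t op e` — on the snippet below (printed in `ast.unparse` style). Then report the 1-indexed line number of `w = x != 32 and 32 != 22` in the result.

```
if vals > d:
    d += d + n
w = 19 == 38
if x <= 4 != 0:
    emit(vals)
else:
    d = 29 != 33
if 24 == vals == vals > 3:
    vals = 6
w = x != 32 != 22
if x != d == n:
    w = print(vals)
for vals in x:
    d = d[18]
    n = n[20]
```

10

Transformed code:
if vals > d:
    d = d + (d + n)
w = 19 == 38
if x <= 4 and 4 != 0:
    emit(vals)
else:
    d = 29 != 33
if 24 == vals and vals == vals and (vals > 3):
    vals = 6
w = x != 32 and 32 != 22
if x != d and d == n:
    w = print(vals)
for vals in x:
    d = d[18]
    n = n[20]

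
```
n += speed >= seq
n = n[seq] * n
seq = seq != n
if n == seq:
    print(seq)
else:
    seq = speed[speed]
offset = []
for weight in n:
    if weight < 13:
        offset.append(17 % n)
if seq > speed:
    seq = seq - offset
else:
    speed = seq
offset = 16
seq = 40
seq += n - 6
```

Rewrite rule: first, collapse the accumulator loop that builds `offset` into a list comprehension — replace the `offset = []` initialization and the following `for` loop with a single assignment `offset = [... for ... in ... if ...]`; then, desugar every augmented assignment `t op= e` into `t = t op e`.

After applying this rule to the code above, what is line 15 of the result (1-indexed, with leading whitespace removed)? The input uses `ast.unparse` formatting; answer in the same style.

Transformed code:
n = n + (speed >= seq)
n = n[seq] * n
seq = seq != n
if n == seq:
    print(seq)
else:
    seq = speed[speed]
offset = [17 % n for weight in n if weight < 13]
if seq > speed:
    seq = seq - offset
else:
    speed = seq
offset = 16
seq = 40
seq = seq + (n - 6)

seq = seq + (n - 6)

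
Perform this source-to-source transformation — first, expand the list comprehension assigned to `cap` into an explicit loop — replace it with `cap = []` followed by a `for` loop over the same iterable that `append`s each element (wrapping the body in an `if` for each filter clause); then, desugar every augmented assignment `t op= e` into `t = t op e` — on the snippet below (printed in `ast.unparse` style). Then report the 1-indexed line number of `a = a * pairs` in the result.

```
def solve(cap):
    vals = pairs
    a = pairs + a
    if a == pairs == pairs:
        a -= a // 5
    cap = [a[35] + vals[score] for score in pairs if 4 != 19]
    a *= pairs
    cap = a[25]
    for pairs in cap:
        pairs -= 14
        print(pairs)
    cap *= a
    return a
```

10

Transformed code:
def solve(cap):
    vals = pairs
    a = pairs + a
    if a == pairs == pairs:
        a = a - a // 5
    cap = []
    for score in pairs:
        if 4 != 19:
            cap.append(a[35] + vals[score])
    a = a * pairs
    cap = a[25]
    for pairs in cap:
        pairs = pairs - 14
        print(pairs)
    cap = cap * a
    return a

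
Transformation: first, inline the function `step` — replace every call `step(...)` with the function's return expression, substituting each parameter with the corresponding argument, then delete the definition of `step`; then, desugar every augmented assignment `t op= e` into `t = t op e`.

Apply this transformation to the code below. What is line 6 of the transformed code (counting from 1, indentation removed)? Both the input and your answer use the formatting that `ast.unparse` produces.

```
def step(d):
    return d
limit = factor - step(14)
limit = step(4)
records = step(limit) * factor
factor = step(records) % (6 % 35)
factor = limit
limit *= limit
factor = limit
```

Transformed code:
limit = factor - 14
limit = 4
records = limit * factor
factor = records % (6 % 35)
factor = limit
limit = limit * limit
factor = limit

limit = limit * limit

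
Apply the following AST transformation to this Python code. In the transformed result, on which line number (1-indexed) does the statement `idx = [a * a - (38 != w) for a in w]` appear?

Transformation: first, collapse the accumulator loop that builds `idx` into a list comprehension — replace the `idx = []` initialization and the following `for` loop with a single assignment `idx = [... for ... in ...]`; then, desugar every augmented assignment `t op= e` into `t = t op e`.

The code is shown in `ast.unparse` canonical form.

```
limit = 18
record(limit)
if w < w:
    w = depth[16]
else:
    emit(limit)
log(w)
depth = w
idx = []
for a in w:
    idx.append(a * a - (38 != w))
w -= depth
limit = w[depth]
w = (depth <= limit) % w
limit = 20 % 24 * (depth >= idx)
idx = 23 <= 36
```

Transformed code:
limit = 18
record(limit)
if w < w:
    w = depth[16]
else:
    emit(limit)
log(w)
depth = w
idx = [a * a - (38 != w) for a in w]
w = w - depth
limit = w[depth]
w = (depth <= limit) % w
limit = 20 % 24 * (depth >= idx)
idx = 23 <= 36

9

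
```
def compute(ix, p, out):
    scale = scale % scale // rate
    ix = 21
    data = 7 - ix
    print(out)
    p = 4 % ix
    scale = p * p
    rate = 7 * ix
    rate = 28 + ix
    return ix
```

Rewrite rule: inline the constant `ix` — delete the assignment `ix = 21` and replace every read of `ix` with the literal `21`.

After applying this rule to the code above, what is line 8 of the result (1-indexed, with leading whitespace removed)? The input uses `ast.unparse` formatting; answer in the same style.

rate = 28 + 21

Transformed code:
def compute(ix, p, out):
    scale = scale % scale // rate
    data = 7 - 21
    print(out)
    p = 4 % 21
    scale = p * p
    rate = 7 * 21
    rate = 28 + 21
    return 21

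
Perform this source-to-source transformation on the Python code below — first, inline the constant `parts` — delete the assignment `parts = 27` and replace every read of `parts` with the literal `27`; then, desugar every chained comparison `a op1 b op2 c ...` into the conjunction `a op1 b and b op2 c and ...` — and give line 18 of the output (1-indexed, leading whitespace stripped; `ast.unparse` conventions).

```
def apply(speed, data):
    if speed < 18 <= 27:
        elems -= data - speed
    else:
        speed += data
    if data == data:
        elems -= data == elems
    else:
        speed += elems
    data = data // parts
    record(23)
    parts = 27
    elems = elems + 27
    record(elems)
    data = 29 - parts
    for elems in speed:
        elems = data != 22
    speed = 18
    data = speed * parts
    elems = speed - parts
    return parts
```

data = speed * 27

Transformed code:
def apply(speed, data):
    if speed < 18 and 18 <= 27:
        elems -= data - speed
    else:
        speed += data
    if data == data:
        elems -= data == elems
    else:
        speed += elems
    data = data // 27
    record(23)
    elems = elems + 27
    record(elems)
    data = 29 - 27
    for elems in speed:
        elems = data != 22
    speed = 18
    data = speed * 27
    elems = speed - 27
    return 27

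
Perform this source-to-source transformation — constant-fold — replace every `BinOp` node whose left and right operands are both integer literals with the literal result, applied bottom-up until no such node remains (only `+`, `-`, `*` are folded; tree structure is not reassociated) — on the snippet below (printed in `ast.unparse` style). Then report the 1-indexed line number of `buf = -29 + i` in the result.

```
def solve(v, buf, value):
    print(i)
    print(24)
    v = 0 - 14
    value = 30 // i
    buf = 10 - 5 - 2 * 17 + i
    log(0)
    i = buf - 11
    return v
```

Transformed code:
def solve(v, buf, value):
    print(i)
    print(24)
    v = -14
    value = 30 // i
    buf = -29 + i
    log(0)
    i = buf - 11
    return v

6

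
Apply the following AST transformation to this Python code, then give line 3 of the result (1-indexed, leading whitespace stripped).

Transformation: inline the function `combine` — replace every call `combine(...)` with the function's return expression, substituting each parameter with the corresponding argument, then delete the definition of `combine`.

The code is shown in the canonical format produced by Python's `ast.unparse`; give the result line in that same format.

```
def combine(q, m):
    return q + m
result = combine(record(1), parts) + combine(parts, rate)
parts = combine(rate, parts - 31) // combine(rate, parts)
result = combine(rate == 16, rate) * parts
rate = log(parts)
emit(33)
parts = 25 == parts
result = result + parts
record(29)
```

result = ((rate == 16) + rate) * parts

Transformed code:
result = record(1) + parts + (parts + rate)
parts = (rate + (parts - 31)) // (rate + parts)
result = ((rate == 16) + rate) * parts
rate = log(parts)
emit(33)
parts = 25 == parts
result = result + parts
record(29)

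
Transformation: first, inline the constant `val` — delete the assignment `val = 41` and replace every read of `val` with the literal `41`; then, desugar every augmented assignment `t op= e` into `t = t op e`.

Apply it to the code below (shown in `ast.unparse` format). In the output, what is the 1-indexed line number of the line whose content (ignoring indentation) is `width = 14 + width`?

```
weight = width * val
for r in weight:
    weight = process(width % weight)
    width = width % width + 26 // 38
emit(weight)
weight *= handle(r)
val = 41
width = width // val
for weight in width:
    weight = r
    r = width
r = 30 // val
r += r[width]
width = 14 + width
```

Transformed code:
weight = width * 41
for r in weight:
    weight = process(width % weight)
    width = width % width + 26 // 38
emit(weight)
weight = weight * handle(r)
width = width // 41
for weight in width:
    weight = r
    r = width
r = 30 // 41
r = r + r[width]
width = 14 + width

13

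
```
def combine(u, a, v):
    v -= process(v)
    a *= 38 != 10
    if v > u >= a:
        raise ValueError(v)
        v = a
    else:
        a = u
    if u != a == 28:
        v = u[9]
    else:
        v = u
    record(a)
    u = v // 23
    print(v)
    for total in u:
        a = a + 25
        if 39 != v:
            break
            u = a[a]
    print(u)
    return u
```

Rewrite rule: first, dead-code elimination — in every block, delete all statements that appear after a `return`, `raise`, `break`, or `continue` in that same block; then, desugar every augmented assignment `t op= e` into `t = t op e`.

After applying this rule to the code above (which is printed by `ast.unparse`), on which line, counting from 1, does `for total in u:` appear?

15

Transformed code:
def combine(u, a, v):
    v = v - process(v)
    a = a * (38 != 10)
    if v > u >= a:
        raise ValueError(v)
    else:
        a = u
    if u != a == 28:
        v = u[9]
    else:
        v = u
    record(a)
    u = v // 23
    print(v)
    for total in u:
        a = a + 25
        if 39 != v:
            break
    print(u)
    return u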